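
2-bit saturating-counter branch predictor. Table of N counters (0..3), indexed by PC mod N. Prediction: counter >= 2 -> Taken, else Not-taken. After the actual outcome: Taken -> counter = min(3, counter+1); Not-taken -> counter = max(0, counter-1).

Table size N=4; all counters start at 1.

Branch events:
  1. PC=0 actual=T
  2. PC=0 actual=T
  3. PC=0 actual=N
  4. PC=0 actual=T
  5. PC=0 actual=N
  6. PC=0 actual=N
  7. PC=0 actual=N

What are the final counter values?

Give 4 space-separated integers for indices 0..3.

Answer: 0 1 1 1

Derivation:
Ev 1: PC=0 idx=0 pred=N actual=T -> ctr[0]=2
Ev 2: PC=0 idx=0 pred=T actual=T -> ctr[0]=3
Ev 3: PC=0 idx=0 pred=T actual=N -> ctr[0]=2
Ev 4: PC=0 idx=0 pred=T actual=T -> ctr[0]=3
Ev 5: PC=0 idx=0 pred=T actual=N -> ctr[0]=2
Ev 6: PC=0 idx=0 pred=T actual=N -> ctr[0]=1
Ev 7: PC=0 idx=0 pred=N actual=N -> ctr[0]=0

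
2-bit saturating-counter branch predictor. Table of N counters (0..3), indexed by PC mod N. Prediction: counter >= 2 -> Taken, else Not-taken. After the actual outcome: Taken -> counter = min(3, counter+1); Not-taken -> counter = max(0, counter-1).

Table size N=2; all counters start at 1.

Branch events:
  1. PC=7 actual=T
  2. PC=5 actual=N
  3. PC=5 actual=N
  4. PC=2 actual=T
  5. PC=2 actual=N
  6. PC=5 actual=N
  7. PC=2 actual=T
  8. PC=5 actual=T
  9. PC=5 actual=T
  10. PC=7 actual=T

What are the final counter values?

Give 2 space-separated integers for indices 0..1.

Ev 1: PC=7 idx=1 pred=N actual=T -> ctr[1]=2
Ev 2: PC=5 idx=1 pred=T actual=N -> ctr[1]=1
Ev 3: PC=5 idx=1 pred=N actual=N -> ctr[1]=0
Ev 4: PC=2 idx=0 pred=N actual=T -> ctr[0]=2
Ev 5: PC=2 idx=0 pred=T actual=N -> ctr[0]=1
Ev 6: PC=5 idx=1 pred=N actual=N -> ctr[1]=0
Ev 7: PC=2 idx=0 pred=N actual=T -> ctr[0]=2
Ev 8: PC=5 idx=1 pred=N actual=T -> ctr[1]=1
Ev 9: PC=5 idx=1 pred=N actual=T -> ctr[1]=2
Ev 10: PC=7 idx=1 pred=T actual=T -> ctr[1]=3

Answer: 2 3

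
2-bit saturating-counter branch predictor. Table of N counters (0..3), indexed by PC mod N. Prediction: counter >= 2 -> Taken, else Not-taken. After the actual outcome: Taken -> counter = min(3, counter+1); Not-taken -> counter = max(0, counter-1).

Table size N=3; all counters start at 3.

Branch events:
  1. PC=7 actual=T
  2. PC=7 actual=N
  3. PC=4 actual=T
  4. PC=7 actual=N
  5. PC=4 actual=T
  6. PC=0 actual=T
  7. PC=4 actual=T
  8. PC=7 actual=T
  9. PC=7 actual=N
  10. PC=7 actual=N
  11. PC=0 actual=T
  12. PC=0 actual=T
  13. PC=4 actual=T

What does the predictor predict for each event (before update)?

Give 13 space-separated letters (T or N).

Ev 1: PC=7 idx=1 pred=T actual=T -> ctr[1]=3
Ev 2: PC=7 idx=1 pred=T actual=N -> ctr[1]=2
Ev 3: PC=4 idx=1 pred=T actual=T -> ctr[1]=3
Ev 4: PC=7 idx=1 pred=T actual=N -> ctr[1]=2
Ev 5: PC=4 idx=1 pred=T actual=T -> ctr[1]=3
Ev 6: PC=0 idx=0 pred=T actual=T -> ctr[0]=3
Ev 7: PC=4 idx=1 pred=T actual=T -> ctr[1]=3
Ev 8: PC=7 idx=1 pred=T actual=T -> ctr[1]=3
Ev 9: PC=7 idx=1 pred=T actual=N -> ctr[1]=2
Ev 10: PC=7 idx=1 pred=T actual=N -> ctr[1]=1
Ev 11: PC=0 idx=0 pred=T actual=T -> ctr[0]=3
Ev 12: PC=0 idx=0 pred=T actual=T -> ctr[0]=3
Ev 13: PC=4 idx=1 pred=N actual=T -> ctr[1]=2

Answer: T T T T T T T T T T T T N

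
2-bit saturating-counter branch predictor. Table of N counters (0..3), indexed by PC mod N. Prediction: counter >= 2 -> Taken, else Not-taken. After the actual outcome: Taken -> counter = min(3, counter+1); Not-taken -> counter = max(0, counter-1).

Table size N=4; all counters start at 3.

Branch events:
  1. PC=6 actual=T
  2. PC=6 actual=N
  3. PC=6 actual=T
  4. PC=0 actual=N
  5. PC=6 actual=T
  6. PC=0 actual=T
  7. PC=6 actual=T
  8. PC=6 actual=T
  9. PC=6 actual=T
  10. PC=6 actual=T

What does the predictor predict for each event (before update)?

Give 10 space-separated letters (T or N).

Answer: T T T T T T T T T T

Derivation:
Ev 1: PC=6 idx=2 pred=T actual=T -> ctr[2]=3
Ev 2: PC=6 idx=2 pred=T actual=N -> ctr[2]=2
Ev 3: PC=6 idx=2 pred=T actual=T -> ctr[2]=3
Ev 4: PC=0 idx=0 pred=T actual=N -> ctr[0]=2
Ev 5: PC=6 idx=2 pred=T actual=T -> ctr[2]=3
Ev 6: PC=0 idx=0 pred=T actual=T -> ctr[0]=3
Ev 7: PC=6 idx=2 pred=T actual=T -> ctr[2]=3
Ev 8: PC=6 idx=2 pred=T actual=T -> ctr[2]=3
Ev 9: PC=6 idx=2 pred=T actual=T -> ctr[2]=3
Ev 10: PC=6 idx=2 pred=T actual=T -> ctr[2]=3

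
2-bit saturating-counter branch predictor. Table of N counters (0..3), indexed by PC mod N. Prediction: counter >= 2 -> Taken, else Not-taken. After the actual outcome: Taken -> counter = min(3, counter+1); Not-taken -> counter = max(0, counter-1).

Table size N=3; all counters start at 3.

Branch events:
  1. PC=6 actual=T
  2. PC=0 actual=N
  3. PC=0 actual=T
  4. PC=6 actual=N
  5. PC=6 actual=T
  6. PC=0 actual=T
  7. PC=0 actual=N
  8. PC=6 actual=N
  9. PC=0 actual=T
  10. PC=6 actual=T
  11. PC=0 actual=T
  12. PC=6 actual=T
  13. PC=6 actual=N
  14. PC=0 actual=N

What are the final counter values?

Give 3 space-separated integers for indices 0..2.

Answer: 1 3 3

Derivation:
Ev 1: PC=6 idx=0 pred=T actual=T -> ctr[0]=3
Ev 2: PC=0 idx=0 pred=T actual=N -> ctr[0]=2
Ev 3: PC=0 idx=0 pred=T actual=T -> ctr[0]=3
Ev 4: PC=6 idx=0 pred=T actual=N -> ctr[0]=2
Ev 5: PC=6 idx=0 pred=T actual=T -> ctr[0]=3
Ev 6: PC=0 idx=0 pred=T actual=T -> ctr[0]=3
Ev 7: PC=0 idx=0 pred=T actual=N -> ctr[0]=2
Ev 8: PC=6 idx=0 pred=T actual=N -> ctr[0]=1
Ev 9: PC=0 idx=0 pred=N actual=T -> ctr[0]=2
Ev 10: PC=6 idx=0 pred=T actual=T -> ctr[0]=3
Ev 11: PC=0 idx=0 pred=T actual=T -> ctr[0]=3
Ev 12: PC=6 idx=0 pred=T actual=T -> ctr[0]=3
Ev 13: PC=6 idx=0 pred=T actual=N -> ctr[0]=2
Ev 14: PC=0 idx=0 pred=T actual=N -> ctr[0]=1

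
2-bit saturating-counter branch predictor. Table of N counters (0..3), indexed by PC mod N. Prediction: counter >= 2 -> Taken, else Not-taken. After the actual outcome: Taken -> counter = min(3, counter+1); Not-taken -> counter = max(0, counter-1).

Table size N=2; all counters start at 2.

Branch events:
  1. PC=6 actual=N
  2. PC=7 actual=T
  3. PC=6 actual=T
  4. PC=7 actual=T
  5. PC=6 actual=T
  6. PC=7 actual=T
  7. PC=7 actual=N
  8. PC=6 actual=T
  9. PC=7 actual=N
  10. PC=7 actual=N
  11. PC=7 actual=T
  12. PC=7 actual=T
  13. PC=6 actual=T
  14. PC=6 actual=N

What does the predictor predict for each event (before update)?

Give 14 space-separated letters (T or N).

Answer: T T N T T T T T T N N N T T

Derivation:
Ev 1: PC=6 idx=0 pred=T actual=N -> ctr[0]=1
Ev 2: PC=7 idx=1 pred=T actual=T -> ctr[1]=3
Ev 3: PC=6 idx=0 pred=N actual=T -> ctr[0]=2
Ev 4: PC=7 idx=1 pred=T actual=T -> ctr[1]=3
Ev 5: PC=6 idx=0 pred=T actual=T -> ctr[0]=3
Ev 6: PC=7 idx=1 pred=T actual=T -> ctr[1]=3
Ev 7: PC=7 idx=1 pred=T actual=N -> ctr[1]=2
Ev 8: PC=6 idx=0 pred=T actual=T -> ctr[0]=3
Ev 9: PC=7 idx=1 pred=T actual=N -> ctr[1]=1
Ev 10: PC=7 idx=1 pred=N actual=N -> ctr[1]=0
Ev 11: PC=7 idx=1 pred=N actual=T -> ctr[1]=1
Ev 12: PC=7 idx=1 pred=N actual=T -> ctr[1]=2
Ev 13: PC=6 idx=0 pred=T actual=T -> ctr[0]=3
Ev 14: PC=6 idx=0 pred=T actual=N -> ctr[0]=2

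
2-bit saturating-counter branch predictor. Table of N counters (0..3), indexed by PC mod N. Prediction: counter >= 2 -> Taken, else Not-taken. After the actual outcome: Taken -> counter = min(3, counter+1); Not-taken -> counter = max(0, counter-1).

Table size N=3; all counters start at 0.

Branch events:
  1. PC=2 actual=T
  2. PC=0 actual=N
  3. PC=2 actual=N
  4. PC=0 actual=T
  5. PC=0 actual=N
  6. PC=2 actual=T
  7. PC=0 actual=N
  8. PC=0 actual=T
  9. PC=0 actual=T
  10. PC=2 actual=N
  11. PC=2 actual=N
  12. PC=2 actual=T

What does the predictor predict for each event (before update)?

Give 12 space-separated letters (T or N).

Ev 1: PC=2 idx=2 pred=N actual=T -> ctr[2]=1
Ev 2: PC=0 idx=0 pred=N actual=N -> ctr[0]=0
Ev 3: PC=2 idx=2 pred=N actual=N -> ctr[2]=0
Ev 4: PC=0 idx=0 pred=N actual=T -> ctr[0]=1
Ev 5: PC=0 idx=0 pred=N actual=N -> ctr[0]=0
Ev 6: PC=2 idx=2 pred=N actual=T -> ctr[2]=1
Ev 7: PC=0 idx=0 pred=N actual=N -> ctr[0]=0
Ev 8: PC=0 idx=0 pred=N actual=T -> ctr[0]=1
Ev 9: PC=0 idx=0 pred=N actual=T -> ctr[0]=2
Ev 10: PC=2 idx=2 pred=N actual=N -> ctr[2]=0
Ev 11: PC=2 idx=2 pred=N actual=N -> ctr[2]=0
Ev 12: PC=2 idx=2 pred=N actual=T -> ctr[2]=1

Answer: N N N N N N N N N N N N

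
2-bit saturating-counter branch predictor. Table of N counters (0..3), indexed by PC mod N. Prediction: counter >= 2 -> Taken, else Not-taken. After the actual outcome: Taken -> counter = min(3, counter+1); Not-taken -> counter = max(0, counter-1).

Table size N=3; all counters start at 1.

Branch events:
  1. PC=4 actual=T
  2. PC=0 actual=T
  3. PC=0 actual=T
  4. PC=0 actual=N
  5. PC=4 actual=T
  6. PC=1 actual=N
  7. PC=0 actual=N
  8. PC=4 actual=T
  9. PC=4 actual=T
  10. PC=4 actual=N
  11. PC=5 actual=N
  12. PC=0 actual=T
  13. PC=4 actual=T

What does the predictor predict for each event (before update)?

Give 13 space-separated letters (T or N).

Answer: N N T T T T T T T T N N T

Derivation:
Ev 1: PC=4 idx=1 pred=N actual=T -> ctr[1]=2
Ev 2: PC=0 idx=0 pred=N actual=T -> ctr[0]=2
Ev 3: PC=0 idx=0 pred=T actual=T -> ctr[0]=3
Ev 4: PC=0 idx=0 pred=T actual=N -> ctr[0]=2
Ev 5: PC=4 idx=1 pred=T actual=T -> ctr[1]=3
Ev 6: PC=1 idx=1 pred=T actual=N -> ctr[1]=2
Ev 7: PC=0 idx=0 pred=T actual=N -> ctr[0]=1
Ev 8: PC=4 idx=1 pred=T actual=T -> ctr[1]=3
Ev 9: PC=4 idx=1 pred=T actual=T -> ctr[1]=3
Ev 10: PC=4 idx=1 pred=T actual=N -> ctr[1]=2
Ev 11: PC=5 idx=2 pred=N actual=N -> ctr[2]=0
Ev 12: PC=0 idx=0 pred=N actual=T -> ctr[0]=2
Ev 13: PC=4 idx=1 pred=T actual=T -> ctr[1]=3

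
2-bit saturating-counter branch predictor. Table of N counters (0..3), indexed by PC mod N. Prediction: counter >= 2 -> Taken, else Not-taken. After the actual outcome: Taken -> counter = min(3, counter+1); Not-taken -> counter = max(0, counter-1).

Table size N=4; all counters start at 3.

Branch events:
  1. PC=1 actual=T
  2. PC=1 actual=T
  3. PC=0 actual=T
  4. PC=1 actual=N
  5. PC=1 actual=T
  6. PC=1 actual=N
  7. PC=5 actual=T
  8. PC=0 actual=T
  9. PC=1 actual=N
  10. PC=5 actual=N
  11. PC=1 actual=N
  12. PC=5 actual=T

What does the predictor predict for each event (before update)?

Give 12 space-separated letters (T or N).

Ev 1: PC=1 idx=1 pred=T actual=T -> ctr[1]=3
Ev 2: PC=1 idx=1 pred=T actual=T -> ctr[1]=3
Ev 3: PC=0 idx=0 pred=T actual=T -> ctr[0]=3
Ev 4: PC=1 idx=1 pred=T actual=N -> ctr[1]=2
Ev 5: PC=1 idx=1 pred=T actual=T -> ctr[1]=3
Ev 6: PC=1 idx=1 pred=T actual=N -> ctr[1]=2
Ev 7: PC=5 idx=1 pred=T actual=T -> ctr[1]=3
Ev 8: PC=0 idx=0 pred=T actual=T -> ctr[0]=3
Ev 9: PC=1 idx=1 pred=T actual=N -> ctr[1]=2
Ev 10: PC=5 idx=1 pred=T actual=N -> ctr[1]=1
Ev 11: PC=1 idx=1 pred=N actual=N -> ctr[1]=0
Ev 12: PC=5 idx=1 pred=N actual=T -> ctr[1]=1

Answer: T T T T T T T T T T N N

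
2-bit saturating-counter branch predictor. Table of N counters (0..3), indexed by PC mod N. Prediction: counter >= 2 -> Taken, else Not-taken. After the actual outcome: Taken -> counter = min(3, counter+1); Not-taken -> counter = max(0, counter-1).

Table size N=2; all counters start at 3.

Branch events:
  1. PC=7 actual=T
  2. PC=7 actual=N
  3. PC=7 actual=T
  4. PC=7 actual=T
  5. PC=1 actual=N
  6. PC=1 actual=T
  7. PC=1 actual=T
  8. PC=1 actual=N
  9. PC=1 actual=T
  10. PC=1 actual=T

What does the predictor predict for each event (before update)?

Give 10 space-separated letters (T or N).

Answer: T T T T T T T T T T

Derivation:
Ev 1: PC=7 idx=1 pred=T actual=T -> ctr[1]=3
Ev 2: PC=7 idx=1 pred=T actual=N -> ctr[1]=2
Ev 3: PC=7 idx=1 pred=T actual=T -> ctr[1]=3
Ev 4: PC=7 idx=1 pred=T actual=T -> ctr[1]=3
Ev 5: PC=1 idx=1 pred=T actual=N -> ctr[1]=2
Ev 6: PC=1 idx=1 pred=T actual=T -> ctr[1]=3
Ev 7: PC=1 idx=1 pred=T actual=T -> ctr[1]=3
Ev 8: PC=1 idx=1 pred=T actual=N -> ctr[1]=2
Ev 9: PC=1 idx=1 pred=T actual=T -> ctr[1]=3
Ev 10: PC=1 idx=1 pred=T actual=T -> ctr[1]=3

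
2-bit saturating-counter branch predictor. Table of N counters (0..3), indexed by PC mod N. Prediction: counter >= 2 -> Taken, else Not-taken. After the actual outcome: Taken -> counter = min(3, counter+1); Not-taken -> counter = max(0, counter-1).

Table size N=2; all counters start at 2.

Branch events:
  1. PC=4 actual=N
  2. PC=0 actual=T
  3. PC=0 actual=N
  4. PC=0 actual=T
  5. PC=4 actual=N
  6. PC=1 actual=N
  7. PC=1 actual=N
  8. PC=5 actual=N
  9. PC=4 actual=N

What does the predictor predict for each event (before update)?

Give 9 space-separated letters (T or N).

Answer: T N T N T T N N N

Derivation:
Ev 1: PC=4 idx=0 pred=T actual=N -> ctr[0]=1
Ev 2: PC=0 idx=0 pred=N actual=T -> ctr[0]=2
Ev 3: PC=0 idx=0 pred=T actual=N -> ctr[0]=1
Ev 4: PC=0 idx=0 pred=N actual=T -> ctr[0]=2
Ev 5: PC=4 idx=0 pred=T actual=N -> ctr[0]=1
Ev 6: PC=1 idx=1 pred=T actual=N -> ctr[1]=1
Ev 7: PC=1 idx=1 pred=N actual=N -> ctr[1]=0
Ev 8: PC=5 idx=1 pred=N actual=N -> ctr[1]=0
Ev 9: PC=4 idx=0 pred=N actual=N -> ctr[0]=0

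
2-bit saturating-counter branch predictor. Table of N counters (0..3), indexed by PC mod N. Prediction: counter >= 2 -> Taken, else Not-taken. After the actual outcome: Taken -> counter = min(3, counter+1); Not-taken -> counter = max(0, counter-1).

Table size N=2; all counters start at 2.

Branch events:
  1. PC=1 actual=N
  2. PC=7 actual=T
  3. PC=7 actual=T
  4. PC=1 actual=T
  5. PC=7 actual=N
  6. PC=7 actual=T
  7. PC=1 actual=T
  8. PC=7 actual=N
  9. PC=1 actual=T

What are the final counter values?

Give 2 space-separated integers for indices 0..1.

Answer: 2 3

Derivation:
Ev 1: PC=1 idx=1 pred=T actual=N -> ctr[1]=1
Ev 2: PC=7 idx=1 pred=N actual=T -> ctr[1]=2
Ev 3: PC=7 idx=1 pred=T actual=T -> ctr[1]=3
Ev 4: PC=1 idx=1 pred=T actual=T -> ctr[1]=3
Ev 5: PC=7 idx=1 pred=T actual=N -> ctr[1]=2
Ev 6: PC=7 idx=1 pred=T actual=T -> ctr[1]=3
Ev 7: PC=1 idx=1 pred=T actual=T -> ctr[1]=3
Ev 8: PC=7 idx=1 pred=T actual=N -> ctr[1]=2
Ev 9: PC=1 idx=1 pred=T actual=T -> ctr[1]=3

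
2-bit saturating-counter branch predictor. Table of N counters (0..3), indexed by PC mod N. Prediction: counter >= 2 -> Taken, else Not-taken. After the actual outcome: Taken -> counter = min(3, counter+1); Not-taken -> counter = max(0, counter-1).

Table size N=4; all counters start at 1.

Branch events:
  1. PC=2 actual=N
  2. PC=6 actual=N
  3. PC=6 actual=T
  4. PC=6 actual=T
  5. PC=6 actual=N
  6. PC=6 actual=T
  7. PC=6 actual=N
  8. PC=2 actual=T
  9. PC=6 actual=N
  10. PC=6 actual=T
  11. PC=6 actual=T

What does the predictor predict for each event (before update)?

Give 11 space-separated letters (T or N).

Answer: N N N N T N T N T N T

Derivation:
Ev 1: PC=2 idx=2 pred=N actual=N -> ctr[2]=0
Ev 2: PC=6 idx=2 pred=N actual=N -> ctr[2]=0
Ev 3: PC=6 idx=2 pred=N actual=T -> ctr[2]=1
Ev 4: PC=6 idx=2 pred=N actual=T -> ctr[2]=2
Ev 5: PC=6 idx=2 pred=T actual=N -> ctr[2]=1
Ev 6: PC=6 idx=2 pred=N actual=T -> ctr[2]=2
Ev 7: PC=6 idx=2 pred=T actual=N -> ctr[2]=1
Ev 8: PC=2 idx=2 pred=N actual=T -> ctr[2]=2
Ev 9: PC=6 idx=2 pred=T actual=N -> ctr[2]=1
Ev 10: PC=6 idx=2 pred=N actual=T -> ctr[2]=2
Ev 11: PC=6 idx=2 pred=T actual=T -> ctr[2]=3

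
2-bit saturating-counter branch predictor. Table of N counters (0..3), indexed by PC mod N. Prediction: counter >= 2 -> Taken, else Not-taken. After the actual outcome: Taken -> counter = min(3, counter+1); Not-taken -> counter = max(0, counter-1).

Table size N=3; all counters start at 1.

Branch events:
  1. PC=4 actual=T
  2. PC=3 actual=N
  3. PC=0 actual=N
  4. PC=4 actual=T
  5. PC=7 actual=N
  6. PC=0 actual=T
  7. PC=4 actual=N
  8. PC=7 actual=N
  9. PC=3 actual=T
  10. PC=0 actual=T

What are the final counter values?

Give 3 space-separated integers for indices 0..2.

Ev 1: PC=4 idx=1 pred=N actual=T -> ctr[1]=2
Ev 2: PC=3 idx=0 pred=N actual=N -> ctr[0]=0
Ev 3: PC=0 idx=0 pred=N actual=N -> ctr[0]=0
Ev 4: PC=4 idx=1 pred=T actual=T -> ctr[1]=3
Ev 5: PC=7 idx=1 pred=T actual=N -> ctr[1]=2
Ev 6: PC=0 idx=0 pred=N actual=T -> ctr[0]=1
Ev 7: PC=4 idx=1 pred=T actual=N -> ctr[1]=1
Ev 8: PC=7 idx=1 pred=N actual=N -> ctr[1]=0
Ev 9: PC=3 idx=0 pred=N actual=T -> ctr[0]=2
Ev 10: PC=0 idx=0 pred=T actual=T -> ctr[0]=3

Answer: 3 0 1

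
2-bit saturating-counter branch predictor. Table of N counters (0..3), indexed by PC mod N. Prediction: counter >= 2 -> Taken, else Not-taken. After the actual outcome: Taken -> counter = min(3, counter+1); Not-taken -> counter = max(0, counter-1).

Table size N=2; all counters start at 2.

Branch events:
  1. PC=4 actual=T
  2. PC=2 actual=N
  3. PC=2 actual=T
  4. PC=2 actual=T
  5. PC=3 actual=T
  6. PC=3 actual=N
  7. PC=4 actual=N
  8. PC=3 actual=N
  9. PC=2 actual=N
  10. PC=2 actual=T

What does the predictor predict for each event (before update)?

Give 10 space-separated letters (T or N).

Answer: T T T T T T T T T N

Derivation:
Ev 1: PC=4 idx=0 pred=T actual=T -> ctr[0]=3
Ev 2: PC=2 idx=0 pred=T actual=N -> ctr[0]=2
Ev 3: PC=2 idx=0 pred=T actual=T -> ctr[0]=3
Ev 4: PC=2 idx=0 pred=T actual=T -> ctr[0]=3
Ev 5: PC=3 idx=1 pred=T actual=T -> ctr[1]=3
Ev 6: PC=3 idx=1 pred=T actual=N -> ctr[1]=2
Ev 7: PC=4 idx=0 pred=T actual=N -> ctr[0]=2
Ev 8: PC=3 idx=1 pred=T actual=N -> ctr[1]=1
Ev 9: PC=2 idx=0 pred=T actual=N -> ctr[0]=1
Ev 10: PC=2 idx=0 pred=N actual=T -> ctr[0]=2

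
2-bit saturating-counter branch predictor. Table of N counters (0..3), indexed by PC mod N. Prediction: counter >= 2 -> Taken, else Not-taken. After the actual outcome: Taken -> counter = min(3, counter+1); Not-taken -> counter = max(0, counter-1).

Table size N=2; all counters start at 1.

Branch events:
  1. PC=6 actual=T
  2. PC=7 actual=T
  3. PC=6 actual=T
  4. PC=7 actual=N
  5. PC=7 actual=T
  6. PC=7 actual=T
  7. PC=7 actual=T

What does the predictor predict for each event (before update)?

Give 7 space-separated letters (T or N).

Answer: N N T T N T T

Derivation:
Ev 1: PC=6 idx=0 pred=N actual=T -> ctr[0]=2
Ev 2: PC=7 idx=1 pred=N actual=T -> ctr[1]=2
Ev 3: PC=6 idx=0 pred=T actual=T -> ctr[0]=3
Ev 4: PC=7 idx=1 pred=T actual=N -> ctr[1]=1
Ev 5: PC=7 idx=1 pred=N actual=T -> ctr[1]=2
Ev 6: PC=7 idx=1 pred=T actual=T -> ctr[1]=3
Ev 7: PC=7 idx=1 pred=T actual=T -> ctr[1]=3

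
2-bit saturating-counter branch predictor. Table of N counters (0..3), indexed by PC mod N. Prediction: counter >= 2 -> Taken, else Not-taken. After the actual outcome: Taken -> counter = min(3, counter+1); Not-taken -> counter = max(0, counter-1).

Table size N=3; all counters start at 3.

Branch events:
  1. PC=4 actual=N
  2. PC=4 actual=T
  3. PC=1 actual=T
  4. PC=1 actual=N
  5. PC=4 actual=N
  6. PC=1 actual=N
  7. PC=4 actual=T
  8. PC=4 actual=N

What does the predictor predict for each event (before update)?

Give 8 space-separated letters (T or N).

Answer: T T T T T N N N

Derivation:
Ev 1: PC=4 idx=1 pred=T actual=N -> ctr[1]=2
Ev 2: PC=4 idx=1 pred=T actual=T -> ctr[1]=3
Ev 3: PC=1 idx=1 pred=T actual=T -> ctr[1]=3
Ev 4: PC=1 idx=1 pred=T actual=N -> ctr[1]=2
Ev 5: PC=4 idx=1 pred=T actual=N -> ctr[1]=1
Ev 6: PC=1 idx=1 pred=N actual=N -> ctr[1]=0
Ev 7: PC=4 idx=1 pred=N actual=T -> ctr[1]=1
Ev 8: PC=4 idx=1 pred=N actual=N -> ctr[1]=0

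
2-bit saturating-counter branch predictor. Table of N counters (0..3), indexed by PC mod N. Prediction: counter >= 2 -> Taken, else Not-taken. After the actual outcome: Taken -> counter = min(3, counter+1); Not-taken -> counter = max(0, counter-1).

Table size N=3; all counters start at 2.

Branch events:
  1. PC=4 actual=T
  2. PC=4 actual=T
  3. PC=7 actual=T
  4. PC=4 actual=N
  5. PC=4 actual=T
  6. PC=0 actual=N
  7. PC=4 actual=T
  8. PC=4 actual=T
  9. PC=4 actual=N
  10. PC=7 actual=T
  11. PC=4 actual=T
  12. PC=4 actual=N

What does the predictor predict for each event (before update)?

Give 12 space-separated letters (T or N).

Ev 1: PC=4 idx=1 pred=T actual=T -> ctr[1]=3
Ev 2: PC=4 idx=1 pred=T actual=T -> ctr[1]=3
Ev 3: PC=7 idx=1 pred=T actual=T -> ctr[1]=3
Ev 4: PC=4 idx=1 pred=T actual=N -> ctr[1]=2
Ev 5: PC=4 idx=1 pred=T actual=T -> ctr[1]=3
Ev 6: PC=0 idx=0 pred=T actual=N -> ctr[0]=1
Ev 7: PC=4 idx=1 pred=T actual=T -> ctr[1]=3
Ev 8: PC=4 idx=1 pred=T actual=T -> ctr[1]=3
Ev 9: PC=4 idx=1 pred=T actual=N -> ctr[1]=2
Ev 10: PC=7 idx=1 pred=T actual=T -> ctr[1]=3
Ev 11: PC=4 idx=1 pred=T actual=T -> ctr[1]=3
Ev 12: PC=4 idx=1 pred=T actual=N -> ctr[1]=2

Answer: T T T T T T T T T T T T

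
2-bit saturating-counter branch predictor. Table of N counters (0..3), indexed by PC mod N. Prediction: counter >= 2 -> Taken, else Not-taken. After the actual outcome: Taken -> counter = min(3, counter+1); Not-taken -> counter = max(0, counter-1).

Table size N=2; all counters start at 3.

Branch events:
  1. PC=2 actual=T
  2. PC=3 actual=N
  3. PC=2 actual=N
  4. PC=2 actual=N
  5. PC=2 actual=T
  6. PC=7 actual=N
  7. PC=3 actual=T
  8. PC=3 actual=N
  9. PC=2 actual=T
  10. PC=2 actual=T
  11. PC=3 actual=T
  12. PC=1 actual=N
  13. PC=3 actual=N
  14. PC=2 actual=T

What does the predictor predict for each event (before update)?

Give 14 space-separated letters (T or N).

Ev 1: PC=2 idx=0 pred=T actual=T -> ctr[0]=3
Ev 2: PC=3 idx=1 pred=T actual=N -> ctr[1]=2
Ev 3: PC=2 idx=0 pred=T actual=N -> ctr[0]=2
Ev 4: PC=2 idx=0 pred=T actual=N -> ctr[0]=1
Ev 5: PC=2 idx=0 pred=N actual=T -> ctr[0]=2
Ev 6: PC=7 idx=1 pred=T actual=N -> ctr[1]=1
Ev 7: PC=3 idx=1 pred=N actual=T -> ctr[1]=2
Ev 8: PC=3 idx=1 pred=T actual=N -> ctr[1]=1
Ev 9: PC=2 idx=0 pred=T actual=T -> ctr[0]=3
Ev 10: PC=2 idx=0 pred=T actual=T -> ctr[0]=3
Ev 11: PC=3 idx=1 pred=N actual=T -> ctr[1]=2
Ev 12: PC=1 idx=1 pred=T actual=N -> ctr[1]=1
Ev 13: PC=3 idx=1 pred=N actual=N -> ctr[1]=0
Ev 14: PC=2 idx=0 pred=T actual=T -> ctr[0]=3

Answer: T T T T N T N T T T N T N T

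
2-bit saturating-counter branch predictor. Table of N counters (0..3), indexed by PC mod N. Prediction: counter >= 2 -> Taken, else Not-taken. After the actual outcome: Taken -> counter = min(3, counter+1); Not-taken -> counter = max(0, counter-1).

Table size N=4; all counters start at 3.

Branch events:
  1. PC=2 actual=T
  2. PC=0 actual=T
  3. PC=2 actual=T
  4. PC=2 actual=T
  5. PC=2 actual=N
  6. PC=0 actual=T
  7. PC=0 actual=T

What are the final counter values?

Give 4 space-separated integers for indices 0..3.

Answer: 3 3 2 3

Derivation:
Ev 1: PC=2 idx=2 pred=T actual=T -> ctr[2]=3
Ev 2: PC=0 idx=0 pred=T actual=T -> ctr[0]=3
Ev 3: PC=2 idx=2 pred=T actual=T -> ctr[2]=3
Ev 4: PC=2 idx=2 pred=T actual=T -> ctr[2]=3
Ev 5: PC=2 idx=2 pred=T actual=N -> ctr[2]=2
Ev 6: PC=0 idx=0 pred=T actual=T -> ctr[0]=3
Ev 7: PC=0 idx=0 pred=T actual=T -> ctr[0]=3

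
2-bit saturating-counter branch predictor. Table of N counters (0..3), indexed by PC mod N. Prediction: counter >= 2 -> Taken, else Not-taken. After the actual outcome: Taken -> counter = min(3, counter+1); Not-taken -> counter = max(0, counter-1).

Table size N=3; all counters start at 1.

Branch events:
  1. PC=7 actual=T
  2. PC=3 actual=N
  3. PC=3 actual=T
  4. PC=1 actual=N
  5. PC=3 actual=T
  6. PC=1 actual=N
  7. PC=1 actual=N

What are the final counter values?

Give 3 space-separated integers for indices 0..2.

Answer: 2 0 1

Derivation:
Ev 1: PC=7 idx=1 pred=N actual=T -> ctr[1]=2
Ev 2: PC=3 idx=0 pred=N actual=N -> ctr[0]=0
Ev 3: PC=3 idx=0 pred=N actual=T -> ctr[0]=1
Ev 4: PC=1 idx=1 pred=T actual=N -> ctr[1]=1
Ev 5: PC=3 idx=0 pred=N actual=T -> ctr[0]=2
Ev 6: PC=1 idx=1 pred=N actual=N -> ctr[1]=0
Ev 7: PC=1 idx=1 pred=N actual=N -> ctr[1]=0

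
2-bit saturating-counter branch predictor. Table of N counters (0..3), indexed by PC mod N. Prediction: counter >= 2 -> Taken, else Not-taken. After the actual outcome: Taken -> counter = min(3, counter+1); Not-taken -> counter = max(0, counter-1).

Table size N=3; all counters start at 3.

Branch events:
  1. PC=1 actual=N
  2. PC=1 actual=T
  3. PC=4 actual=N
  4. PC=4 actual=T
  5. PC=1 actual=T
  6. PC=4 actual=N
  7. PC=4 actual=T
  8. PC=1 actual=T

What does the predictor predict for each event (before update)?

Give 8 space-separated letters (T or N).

Ev 1: PC=1 idx=1 pred=T actual=N -> ctr[1]=2
Ev 2: PC=1 idx=1 pred=T actual=T -> ctr[1]=3
Ev 3: PC=4 idx=1 pred=T actual=N -> ctr[1]=2
Ev 4: PC=4 idx=1 pred=T actual=T -> ctr[1]=3
Ev 5: PC=1 idx=1 pred=T actual=T -> ctr[1]=3
Ev 6: PC=4 idx=1 pred=T actual=N -> ctr[1]=2
Ev 7: PC=4 idx=1 pred=T actual=T -> ctr[1]=3
Ev 8: PC=1 idx=1 pred=T actual=T -> ctr[1]=3

Answer: T T T T T T T T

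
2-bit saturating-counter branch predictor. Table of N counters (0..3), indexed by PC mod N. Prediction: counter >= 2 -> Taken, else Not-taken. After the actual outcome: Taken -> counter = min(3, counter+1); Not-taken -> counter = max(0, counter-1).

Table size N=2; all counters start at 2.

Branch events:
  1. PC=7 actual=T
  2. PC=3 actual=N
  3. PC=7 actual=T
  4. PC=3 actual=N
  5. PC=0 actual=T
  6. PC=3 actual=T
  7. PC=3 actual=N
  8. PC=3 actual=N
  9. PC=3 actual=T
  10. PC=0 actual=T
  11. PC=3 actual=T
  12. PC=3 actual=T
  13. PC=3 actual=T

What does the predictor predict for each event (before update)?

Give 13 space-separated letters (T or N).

Answer: T T T T T T T T N T T T T

Derivation:
Ev 1: PC=7 idx=1 pred=T actual=T -> ctr[1]=3
Ev 2: PC=3 idx=1 pred=T actual=N -> ctr[1]=2
Ev 3: PC=7 idx=1 pred=T actual=T -> ctr[1]=3
Ev 4: PC=3 idx=1 pred=T actual=N -> ctr[1]=2
Ev 5: PC=0 idx=0 pred=T actual=T -> ctr[0]=3
Ev 6: PC=3 idx=1 pred=T actual=T -> ctr[1]=3
Ev 7: PC=3 idx=1 pred=T actual=N -> ctr[1]=2
Ev 8: PC=3 idx=1 pred=T actual=N -> ctr[1]=1
Ev 9: PC=3 idx=1 pred=N actual=T -> ctr[1]=2
Ev 10: PC=0 idx=0 pred=T actual=T -> ctr[0]=3
Ev 11: PC=3 idx=1 pred=T actual=T -> ctr[1]=3
Ev 12: PC=3 idx=1 pred=T actual=T -> ctr[1]=3
Ev 13: PC=3 idx=1 pred=T actual=T -> ctr[1]=3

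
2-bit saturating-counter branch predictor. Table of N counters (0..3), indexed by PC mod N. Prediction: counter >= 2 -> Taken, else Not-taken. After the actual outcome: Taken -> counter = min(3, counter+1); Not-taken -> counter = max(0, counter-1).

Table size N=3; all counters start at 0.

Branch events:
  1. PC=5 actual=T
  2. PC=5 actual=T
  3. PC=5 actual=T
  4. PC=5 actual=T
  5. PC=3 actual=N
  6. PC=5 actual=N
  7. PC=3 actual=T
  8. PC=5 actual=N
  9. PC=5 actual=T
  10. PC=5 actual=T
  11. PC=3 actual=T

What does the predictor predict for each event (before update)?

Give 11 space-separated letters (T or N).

Ev 1: PC=5 idx=2 pred=N actual=T -> ctr[2]=1
Ev 2: PC=5 idx=2 pred=N actual=T -> ctr[2]=2
Ev 3: PC=5 idx=2 pred=T actual=T -> ctr[2]=3
Ev 4: PC=5 idx=2 pred=T actual=T -> ctr[2]=3
Ev 5: PC=3 idx=0 pred=N actual=N -> ctr[0]=0
Ev 6: PC=5 idx=2 pred=T actual=N -> ctr[2]=2
Ev 7: PC=3 idx=0 pred=N actual=T -> ctr[0]=1
Ev 8: PC=5 idx=2 pred=T actual=N -> ctr[2]=1
Ev 9: PC=5 idx=2 pred=N actual=T -> ctr[2]=2
Ev 10: PC=5 idx=2 pred=T actual=T -> ctr[2]=3
Ev 11: PC=3 idx=0 pred=N actual=T -> ctr[0]=2

Answer: N N T T N T N T N T N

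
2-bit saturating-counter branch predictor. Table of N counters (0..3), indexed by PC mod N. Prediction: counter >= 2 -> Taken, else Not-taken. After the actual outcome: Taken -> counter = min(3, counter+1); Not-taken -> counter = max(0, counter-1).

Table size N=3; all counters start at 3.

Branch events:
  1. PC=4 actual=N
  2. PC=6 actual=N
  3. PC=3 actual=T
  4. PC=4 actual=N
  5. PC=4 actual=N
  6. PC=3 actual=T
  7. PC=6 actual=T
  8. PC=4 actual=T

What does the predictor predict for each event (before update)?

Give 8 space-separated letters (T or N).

Answer: T T T T N T T N

Derivation:
Ev 1: PC=4 idx=1 pred=T actual=N -> ctr[1]=2
Ev 2: PC=6 idx=0 pred=T actual=N -> ctr[0]=2
Ev 3: PC=3 idx=0 pred=T actual=T -> ctr[0]=3
Ev 4: PC=4 idx=1 pred=T actual=N -> ctr[1]=1
Ev 5: PC=4 idx=1 pred=N actual=N -> ctr[1]=0
Ev 6: PC=3 idx=0 pred=T actual=T -> ctr[0]=3
Ev 7: PC=6 idx=0 pred=T actual=T -> ctr[0]=3
Ev 8: PC=4 idx=1 pred=N actual=T -> ctr[1]=1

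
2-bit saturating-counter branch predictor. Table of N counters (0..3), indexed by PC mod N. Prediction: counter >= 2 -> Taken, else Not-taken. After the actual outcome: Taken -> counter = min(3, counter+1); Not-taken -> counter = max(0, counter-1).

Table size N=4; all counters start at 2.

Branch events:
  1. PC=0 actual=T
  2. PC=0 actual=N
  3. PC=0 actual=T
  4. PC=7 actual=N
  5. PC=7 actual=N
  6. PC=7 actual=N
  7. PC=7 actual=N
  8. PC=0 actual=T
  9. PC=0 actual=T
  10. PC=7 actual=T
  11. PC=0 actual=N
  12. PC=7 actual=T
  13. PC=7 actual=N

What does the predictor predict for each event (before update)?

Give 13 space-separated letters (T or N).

Answer: T T T T N N N T T N T N T

Derivation:
Ev 1: PC=0 idx=0 pred=T actual=T -> ctr[0]=3
Ev 2: PC=0 idx=0 pred=T actual=N -> ctr[0]=2
Ev 3: PC=0 idx=0 pred=T actual=T -> ctr[0]=3
Ev 4: PC=7 idx=3 pred=T actual=N -> ctr[3]=1
Ev 5: PC=7 idx=3 pred=N actual=N -> ctr[3]=0
Ev 6: PC=7 idx=3 pred=N actual=N -> ctr[3]=0
Ev 7: PC=7 idx=3 pred=N actual=N -> ctr[3]=0
Ev 8: PC=0 idx=0 pred=T actual=T -> ctr[0]=3
Ev 9: PC=0 idx=0 pred=T actual=T -> ctr[0]=3
Ev 10: PC=7 idx=3 pred=N actual=T -> ctr[3]=1
Ev 11: PC=0 idx=0 pred=T actual=N -> ctr[0]=2
Ev 12: PC=7 idx=3 pred=N actual=T -> ctr[3]=2
Ev 13: PC=7 idx=3 pred=T actual=N -> ctr[3]=1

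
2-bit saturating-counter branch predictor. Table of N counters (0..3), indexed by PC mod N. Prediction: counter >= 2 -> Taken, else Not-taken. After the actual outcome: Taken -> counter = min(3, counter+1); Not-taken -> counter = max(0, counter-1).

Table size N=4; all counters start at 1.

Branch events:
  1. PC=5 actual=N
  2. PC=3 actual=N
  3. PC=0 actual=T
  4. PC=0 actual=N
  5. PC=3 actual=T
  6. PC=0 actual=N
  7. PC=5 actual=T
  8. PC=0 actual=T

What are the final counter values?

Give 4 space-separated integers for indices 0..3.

Answer: 1 1 1 1

Derivation:
Ev 1: PC=5 idx=1 pred=N actual=N -> ctr[1]=0
Ev 2: PC=3 idx=3 pred=N actual=N -> ctr[3]=0
Ev 3: PC=0 idx=0 pred=N actual=T -> ctr[0]=2
Ev 4: PC=0 idx=0 pred=T actual=N -> ctr[0]=1
Ev 5: PC=3 idx=3 pred=N actual=T -> ctr[3]=1
Ev 6: PC=0 idx=0 pred=N actual=N -> ctr[0]=0
Ev 7: PC=5 idx=1 pred=N actual=T -> ctr[1]=1
Ev 8: PC=0 idx=0 pred=N actual=T -> ctr[0]=1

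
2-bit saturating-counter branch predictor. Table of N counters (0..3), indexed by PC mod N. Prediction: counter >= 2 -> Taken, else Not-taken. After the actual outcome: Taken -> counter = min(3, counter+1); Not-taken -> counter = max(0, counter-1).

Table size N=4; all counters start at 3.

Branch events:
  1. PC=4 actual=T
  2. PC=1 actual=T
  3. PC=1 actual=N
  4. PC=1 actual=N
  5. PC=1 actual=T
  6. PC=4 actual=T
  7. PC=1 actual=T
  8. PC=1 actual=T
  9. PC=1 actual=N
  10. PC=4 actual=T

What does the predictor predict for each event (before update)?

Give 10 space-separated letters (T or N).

Answer: T T T T N T T T T T

Derivation:
Ev 1: PC=4 idx=0 pred=T actual=T -> ctr[0]=3
Ev 2: PC=1 idx=1 pred=T actual=T -> ctr[1]=3
Ev 3: PC=1 idx=1 pred=T actual=N -> ctr[1]=2
Ev 4: PC=1 idx=1 pred=T actual=N -> ctr[1]=1
Ev 5: PC=1 idx=1 pred=N actual=T -> ctr[1]=2
Ev 6: PC=4 idx=0 pred=T actual=T -> ctr[0]=3
Ev 7: PC=1 idx=1 pred=T actual=T -> ctr[1]=3
Ev 8: PC=1 idx=1 pred=T actual=T -> ctr[1]=3
Ev 9: PC=1 idx=1 pred=T actual=N -> ctr[1]=2
Ev 10: PC=4 idx=0 pred=T actual=T -> ctr[0]=3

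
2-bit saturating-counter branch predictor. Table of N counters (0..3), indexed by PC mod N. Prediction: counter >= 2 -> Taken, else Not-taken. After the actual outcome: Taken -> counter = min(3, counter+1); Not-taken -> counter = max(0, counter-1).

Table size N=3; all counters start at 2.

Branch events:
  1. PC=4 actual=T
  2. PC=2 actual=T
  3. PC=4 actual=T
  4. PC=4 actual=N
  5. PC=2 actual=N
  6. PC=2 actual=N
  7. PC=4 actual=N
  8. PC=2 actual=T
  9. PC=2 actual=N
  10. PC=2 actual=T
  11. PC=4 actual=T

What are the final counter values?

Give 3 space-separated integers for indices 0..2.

Answer: 2 2 2

Derivation:
Ev 1: PC=4 idx=1 pred=T actual=T -> ctr[1]=3
Ev 2: PC=2 idx=2 pred=T actual=T -> ctr[2]=3
Ev 3: PC=4 idx=1 pred=T actual=T -> ctr[1]=3
Ev 4: PC=4 idx=1 pred=T actual=N -> ctr[1]=2
Ev 5: PC=2 idx=2 pred=T actual=N -> ctr[2]=2
Ev 6: PC=2 idx=2 pred=T actual=N -> ctr[2]=1
Ev 7: PC=4 idx=1 pred=T actual=N -> ctr[1]=1
Ev 8: PC=2 idx=2 pred=N actual=T -> ctr[2]=2
Ev 9: PC=2 idx=2 pred=T actual=N -> ctr[2]=1
Ev 10: PC=2 idx=2 pred=N actual=T -> ctr[2]=2
Ev 11: PC=4 idx=1 pred=N actual=T -> ctr[1]=2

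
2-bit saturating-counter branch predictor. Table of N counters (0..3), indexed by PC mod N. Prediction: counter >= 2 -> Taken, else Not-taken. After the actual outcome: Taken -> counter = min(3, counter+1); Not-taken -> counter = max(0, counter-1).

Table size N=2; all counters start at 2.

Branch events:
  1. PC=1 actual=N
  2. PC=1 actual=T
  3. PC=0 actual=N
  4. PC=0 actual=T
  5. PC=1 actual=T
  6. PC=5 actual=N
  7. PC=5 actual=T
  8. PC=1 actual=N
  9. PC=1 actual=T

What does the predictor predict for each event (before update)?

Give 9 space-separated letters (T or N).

Ev 1: PC=1 idx=1 pred=T actual=N -> ctr[1]=1
Ev 2: PC=1 idx=1 pred=N actual=T -> ctr[1]=2
Ev 3: PC=0 idx=0 pred=T actual=N -> ctr[0]=1
Ev 4: PC=0 idx=0 pred=N actual=T -> ctr[0]=2
Ev 5: PC=1 idx=1 pred=T actual=T -> ctr[1]=3
Ev 6: PC=5 idx=1 pred=T actual=N -> ctr[1]=2
Ev 7: PC=5 idx=1 pred=T actual=T -> ctr[1]=3
Ev 8: PC=1 idx=1 pred=T actual=N -> ctr[1]=2
Ev 9: PC=1 idx=1 pred=T actual=T -> ctr[1]=3

Answer: T N T N T T T T T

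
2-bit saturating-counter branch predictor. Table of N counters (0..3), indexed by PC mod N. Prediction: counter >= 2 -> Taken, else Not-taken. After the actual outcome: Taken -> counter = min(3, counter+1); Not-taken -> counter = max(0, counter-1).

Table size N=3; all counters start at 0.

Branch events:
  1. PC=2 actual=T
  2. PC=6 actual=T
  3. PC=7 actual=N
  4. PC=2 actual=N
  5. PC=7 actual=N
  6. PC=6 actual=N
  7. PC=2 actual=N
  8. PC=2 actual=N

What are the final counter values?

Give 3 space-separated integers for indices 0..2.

Ev 1: PC=2 idx=2 pred=N actual=T -> ctr[2]=1
Ev 2: PC=6 idx=0 pred=N actual=T -> ctr[0]=1
Ev 3: PC=7 idx=1 pred=N actual=N -> ctr[1]=0
Ev 4: PC=2 idx=2 pred=N actual=N -> ctr[2]=0
Ev 5: PC=7 idx=1 pred=N actual=N -> ctr[1]=0
Ev 6: PC=6 idx=0 pred=N actual=N -> ctr[0]=0
Ev 7: PC=2 idx=2 pred=N actual=N -> ctr[2]=0
Ev 8: PC=2 idx=2 pred=N actual=N -> ctr[2]=0

Answer: 0 0 0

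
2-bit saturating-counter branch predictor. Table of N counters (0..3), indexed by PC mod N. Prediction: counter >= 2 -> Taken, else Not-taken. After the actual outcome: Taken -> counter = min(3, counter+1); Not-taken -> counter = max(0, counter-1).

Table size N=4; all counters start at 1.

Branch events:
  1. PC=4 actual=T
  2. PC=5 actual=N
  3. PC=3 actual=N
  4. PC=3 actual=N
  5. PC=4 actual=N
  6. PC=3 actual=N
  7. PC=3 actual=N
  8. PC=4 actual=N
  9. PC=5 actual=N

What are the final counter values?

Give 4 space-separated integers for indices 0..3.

Ev 1: PC=4 idx=0 pred=N actual=T -> ctr[0]=2
Ev 2: PC=5 idx=1 pred=N actual=N -> ctr[1]=0
Ev 3: PC=3 idx=3 pred=N actual=N -> ctr[3]=0
Ev 4: PC=3 idx=3 pred=N actual=N -> ctr[3]=0
Ev 5: PC=4 idx=0 pred=T actual=N -> ctr[0]=1
Ev 6: PC=3 idx=3 pred=N actual=N -> ctr[3]=0
Ev 7: PC=3 idx=3 pred=N actual=N -> ctr[3]=0
Ev 8: PC=4 idx=0 pred=N actual=N -> ctr[0]=0
Ev 9: PC=5 idx=1 pred=N actual=N -> ctr[1]=0

Answer: 0 0 1 0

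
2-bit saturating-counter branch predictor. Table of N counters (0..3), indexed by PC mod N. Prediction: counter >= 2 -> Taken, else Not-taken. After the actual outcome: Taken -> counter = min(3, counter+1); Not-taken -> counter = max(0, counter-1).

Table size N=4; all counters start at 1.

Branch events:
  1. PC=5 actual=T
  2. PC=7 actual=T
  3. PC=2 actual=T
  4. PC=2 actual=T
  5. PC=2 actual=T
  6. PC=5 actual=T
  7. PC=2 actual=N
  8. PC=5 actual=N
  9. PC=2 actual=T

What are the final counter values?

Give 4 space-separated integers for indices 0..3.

Answer: 1 2 3 2

Derivation:
Ev 1: PC=5 idx=1 pred=N actual=T -> ctr[1]=2
Ev 2: PC=7 idx=3 pred=N actual=T -> ctr[3]=2
Ev 3: PC=2 idx=2 pred=N actual=T -> ctr[2]=2
Ev 4: PC=2 idx=2 pred=T actual=T -> ctr[2]=3
Ev 5: PC=2 idx=2 pred=T actual=T -> ctr[2]=3
Ev 6: PC=5 idx=1 pred=T actual=T -> ctr[1]=3
Ev 7: PC=2 idx=2 pred=T actual=N -> ctr[2]=2
Ev 8: PC=5 idx=1 pred=T actual=N -> ctr[1]=2
Ev 9: PC=2 idx=2 pred=T actual=T -> ctr[2]=3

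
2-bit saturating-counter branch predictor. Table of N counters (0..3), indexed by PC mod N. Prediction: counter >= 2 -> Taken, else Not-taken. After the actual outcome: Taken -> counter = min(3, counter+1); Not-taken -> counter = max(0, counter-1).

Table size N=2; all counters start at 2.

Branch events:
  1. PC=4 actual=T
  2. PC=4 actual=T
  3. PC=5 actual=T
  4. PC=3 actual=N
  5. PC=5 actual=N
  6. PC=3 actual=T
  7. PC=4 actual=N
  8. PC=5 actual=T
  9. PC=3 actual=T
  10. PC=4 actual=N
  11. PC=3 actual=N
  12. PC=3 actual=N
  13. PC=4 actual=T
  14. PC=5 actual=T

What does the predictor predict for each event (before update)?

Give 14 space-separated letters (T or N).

Answer: T T T T T N T T T T T T N N

Derivation:
Ev 1: PC=4 idx=0 pred=T actual=T -> ctr[0]=3
Ev 2: PC=4 idx=0 pred=T actual=T -> ctr[0]=3
Ev 3: PC=5 idx=1 pred=T actual=T -> ctr[1]=3
Ev 4: PC=3 idx=1 pred=T actual=N -> ctr[1]=2
Ev 5: PC=5 idx=1 pred=T actual=N -> ctr[1]=1
Ev 6: PC=3 idx=1 pred=N actual=T -> ctr[1]=2
Ev 7: PC=4 idx=0 pred=T actual=N -> ctr[0]=2
Ev 8: PC=5 idx=1 pred=T actual=T -> ctr[1]=3
Ev 9: PC=3 idx=1 pred=T actual=T -> ctr[1]=3
Ev 10: PC=4 idx=0 pred=T actual=N -> ctr[0]=1
Ev 11: PC=3 idx=1 pred=T actual=N -> ctr[1]=2
Ev 12: PC=3 idx=1 pred=T actual=N -> ctr[1]=1
Ev 13: PC=4 idx=0 pred=N actual=T -> ctr[0]=2
Ev 14: PC=5 idx=1 pred=N actual=T -> ctr[1]=2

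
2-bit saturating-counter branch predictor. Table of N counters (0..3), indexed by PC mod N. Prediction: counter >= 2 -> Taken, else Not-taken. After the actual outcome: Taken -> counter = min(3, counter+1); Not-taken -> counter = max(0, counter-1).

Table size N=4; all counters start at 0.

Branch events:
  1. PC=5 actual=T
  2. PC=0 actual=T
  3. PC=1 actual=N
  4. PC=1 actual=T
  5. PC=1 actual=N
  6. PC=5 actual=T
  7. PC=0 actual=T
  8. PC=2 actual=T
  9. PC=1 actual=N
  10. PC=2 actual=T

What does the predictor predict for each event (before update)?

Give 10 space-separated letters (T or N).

Answer: N N N N N N N N N N

Derivation:
Ev 1: PC=5 idx=1 pred=N actual=T -> ctr[1]=1
Ev 2: PC=0 idx=0 pred=N actual=T -> ctr[0]=1
Ev 3: PC=1 idx=1 pred=N actual=N -> ctr[1]=0
Ev 4: PC=1 idx=1 pred=N actual=T -> ctr[1]=1
Ev 5: PC=1 idx=1 pred=N actual=N -> ctr[1]=0
Ev 6: PC=5 idx=1 pred=N actual=T -> ctr[1]=1
Ev 7: PC=0 idx=0 pred=N actual=T -> ctr[0]=2
Ev 8: PC=2 idx=2 pred=N actual=T -> ctr[2]=1
Ev 9: PC=1 idx=1 pred=N actual=N -> ctr[1]=0
Ev 10: PC=2 idx=2 pred=N actual=T -> ctr[2]=2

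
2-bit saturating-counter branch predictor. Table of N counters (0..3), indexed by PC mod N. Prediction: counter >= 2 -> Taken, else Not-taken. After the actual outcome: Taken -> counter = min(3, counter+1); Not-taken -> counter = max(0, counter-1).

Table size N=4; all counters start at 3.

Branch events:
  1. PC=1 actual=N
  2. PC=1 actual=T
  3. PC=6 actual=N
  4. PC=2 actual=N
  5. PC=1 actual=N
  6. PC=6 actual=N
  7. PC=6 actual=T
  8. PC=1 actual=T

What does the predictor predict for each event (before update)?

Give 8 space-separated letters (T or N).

Answer: T T T T T N N T

Derivation:
Ev 1: PC=1 idx=1 pred=T actual=N -> ctr[1]=2
Ev 2: PC=1 idx=1 pred=T actual=T -> ctr[1]=3
Ev 3: PC=6 idx=2 pred=T actual=N -> ctr[2]=2
Ev 4: PC=2 idx=2 pred=T actual=N -> ctr[2]=1
Ev 5: PC=1 idx=1 pred=T actual=N -> ctr[1]=2
Ev 6: PC=6 idx=2 pred=N actual=N -> ctr[2]=0
Ev 7: PC=6 idx=2 pred=N actual=T -> ctr[2]=1
Ev 8: PC=1 idx=1 pred=T actual=T -> ctr[1]=3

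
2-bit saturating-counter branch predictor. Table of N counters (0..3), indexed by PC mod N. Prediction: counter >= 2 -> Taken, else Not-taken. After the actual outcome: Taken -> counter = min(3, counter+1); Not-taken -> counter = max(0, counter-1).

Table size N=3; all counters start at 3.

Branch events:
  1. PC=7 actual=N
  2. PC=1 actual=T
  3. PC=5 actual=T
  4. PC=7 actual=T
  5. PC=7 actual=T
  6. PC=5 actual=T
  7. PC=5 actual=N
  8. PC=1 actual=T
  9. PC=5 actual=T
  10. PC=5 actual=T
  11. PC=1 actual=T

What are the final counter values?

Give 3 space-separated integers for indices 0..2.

Ev 1: PC=7 idx=1 pred=T actual=N -> ctr[1]=2
Ev 2: PC=1 idx=1 pred=T actual=T -> ctr[1]=3
Ev 3: PC=5 idx=2 pred=T actual=T -> ctr[2]=3
Ev 4: PC=7 idx=1 pred=T actual=T -> ctr[1]=3
Ev 5: PC=7 idx=1 pred=T actual=T -> ctr[1]=3
Ev 6: PC=5 idx=2 pred=T actual=T -> ctr[2]=3
Ev 7: PC=5 idx=2 pred=T actual=N -> ctr[2]=2
Ev 8: PC=1 idx=1 pred=T actual=T -> ctr[1]=3
Ev 9: PC=5 idx=2 pred=T actual=T -> ctr[2]=3
Ev 10: PC=5 idx=2 pred=T actual=T -> ctr[2]=3
Ev 11: PC=1 idx=1 pred=T actual=T -> ctr[1]=3

Answer: 3 3 3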